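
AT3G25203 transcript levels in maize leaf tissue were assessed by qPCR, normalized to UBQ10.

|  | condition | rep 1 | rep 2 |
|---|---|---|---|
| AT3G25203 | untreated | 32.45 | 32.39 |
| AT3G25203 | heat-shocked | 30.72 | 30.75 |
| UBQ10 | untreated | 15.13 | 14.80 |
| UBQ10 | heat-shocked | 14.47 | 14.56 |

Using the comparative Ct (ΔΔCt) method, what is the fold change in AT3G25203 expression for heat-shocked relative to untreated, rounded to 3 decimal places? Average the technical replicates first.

Mean Ct: AT3G25203 untreated 32.420; AT3G25203 heat-shocked 30.735; UBQ10 untreated 14.965; UBQ10 heat-shocked 14.515
ΔCt(untreated) = 32.420 − 14.965 = 17.455
ΔCt(heat-shocked) = 30.735 − 14.515 = 16.220
ΔΔCt = 16.220 − 17.455 = -1.235
Fold change = 2^(−(-1.235)) = 2^1.235 = 2.3538

2.354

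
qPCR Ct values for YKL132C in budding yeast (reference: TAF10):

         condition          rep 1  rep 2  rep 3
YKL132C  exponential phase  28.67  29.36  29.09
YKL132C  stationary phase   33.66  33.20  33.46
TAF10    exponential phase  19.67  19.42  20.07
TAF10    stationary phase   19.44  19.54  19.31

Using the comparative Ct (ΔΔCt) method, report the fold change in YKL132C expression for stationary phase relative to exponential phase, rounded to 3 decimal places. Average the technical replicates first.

Mean Ct: YKL132C exponential phase 29.040; YKL132C stationary phase 33.440; TAF10 exponential phase 19.720; TAF10 stationary phase 19.430
ΔCt(exponential phase) = 29.040 − 19.720 = 9.320
ΔCt(stationary phase) = 33.440 − 19.430 = 14.010
ΔΔCt = 14.010 − 9.320 = 4.690
Fold change = 2^(−4.690) = 0.0387

0.039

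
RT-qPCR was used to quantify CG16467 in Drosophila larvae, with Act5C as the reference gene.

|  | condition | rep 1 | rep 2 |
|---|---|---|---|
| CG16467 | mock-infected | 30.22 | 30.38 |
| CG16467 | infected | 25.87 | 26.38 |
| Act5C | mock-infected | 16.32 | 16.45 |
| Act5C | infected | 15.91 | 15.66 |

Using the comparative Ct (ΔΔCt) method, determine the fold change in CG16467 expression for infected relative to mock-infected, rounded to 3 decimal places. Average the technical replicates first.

11.917

Mean Ct: CG16467 mock-infected 30.300; CG16467 infected 26.125; Act5C mock-infected 16.385; Act5C infected 15.785
ΔCt(mock-infected) = 30.300 − 16.385 = 13.915
ΔCt(infected) = 26.125 − 15.785 = 10.340
ΔΔCt = 10.340 − 13.915 = -3.575
Fold change = 2^(−(-3.575)) = 2^3.575 = 11.9174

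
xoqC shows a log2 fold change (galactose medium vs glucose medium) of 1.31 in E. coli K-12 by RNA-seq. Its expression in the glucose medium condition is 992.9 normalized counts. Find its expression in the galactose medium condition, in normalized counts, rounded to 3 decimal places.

2461.812

Fold change = 2^(1.31) = 2.4794
galactose medium expression = 992.9 × 2.4794 = 2461.812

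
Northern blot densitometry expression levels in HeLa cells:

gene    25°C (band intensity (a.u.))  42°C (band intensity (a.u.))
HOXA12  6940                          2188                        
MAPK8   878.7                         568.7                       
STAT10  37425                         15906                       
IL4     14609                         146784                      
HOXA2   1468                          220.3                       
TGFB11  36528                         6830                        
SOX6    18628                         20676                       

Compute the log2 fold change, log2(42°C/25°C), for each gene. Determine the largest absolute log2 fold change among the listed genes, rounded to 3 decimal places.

log2(2188/6940) = -1.665  (HOXA12)
log2(568.7/878.7) = -0.628  (MAPK8)
log2(15906/37425) = -1.234  (STAT10)
log2(146784/14609) = 3.329  (IL4)
log2(220.3/1468) = -2.736  (HOXA2)
log2(6830/36528) = -2.419  (TGFB11)
log2(20676/18628) = 0.150  (SOX6)
The largest magnitude belongs to IL4.

3.329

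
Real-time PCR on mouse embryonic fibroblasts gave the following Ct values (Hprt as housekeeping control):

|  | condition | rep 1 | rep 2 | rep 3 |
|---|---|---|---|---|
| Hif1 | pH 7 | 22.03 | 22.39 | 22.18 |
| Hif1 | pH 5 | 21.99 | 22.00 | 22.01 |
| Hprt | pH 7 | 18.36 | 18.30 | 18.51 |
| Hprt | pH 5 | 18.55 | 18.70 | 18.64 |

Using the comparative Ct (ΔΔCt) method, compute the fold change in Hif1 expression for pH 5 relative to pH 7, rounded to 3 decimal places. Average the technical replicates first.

Mean Ct: Hif1 pH 7 22.200; Hif1 pH 5 22.000; Hprt pH 7 18.390; Hprt pH 5 18.630
ΔCt(pH 7) = 22.200 − 18.390 = 3.810
ΔCt(pH 5) = 22.000 − 18.630 = 3.370
ΔΔCt = 3.370 − 3.810 = -0.440
Fold change = 2^(−(-0.440)) = 2^0.440 = 1.3566

1.357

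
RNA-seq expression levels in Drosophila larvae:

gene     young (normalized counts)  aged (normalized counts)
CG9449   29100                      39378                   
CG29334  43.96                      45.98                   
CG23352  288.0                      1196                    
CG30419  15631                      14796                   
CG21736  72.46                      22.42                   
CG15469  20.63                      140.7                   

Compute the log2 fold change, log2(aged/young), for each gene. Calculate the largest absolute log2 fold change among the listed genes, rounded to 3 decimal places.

log2(39378/29100) = 0.436  (CG9449)
log2(45.98/43.96) = 0.065  (CG29334)
log2(1196/288.0) = 2.054  (CG23352)
log2(14796/15631) = -0.079  (CG30419)
log2(22.42/72.46) = -1.692  (CG21736)
log2(140.7/20.63) = 2.770  (CG15469)
The largest magnitude belongs to CG15469.

2.770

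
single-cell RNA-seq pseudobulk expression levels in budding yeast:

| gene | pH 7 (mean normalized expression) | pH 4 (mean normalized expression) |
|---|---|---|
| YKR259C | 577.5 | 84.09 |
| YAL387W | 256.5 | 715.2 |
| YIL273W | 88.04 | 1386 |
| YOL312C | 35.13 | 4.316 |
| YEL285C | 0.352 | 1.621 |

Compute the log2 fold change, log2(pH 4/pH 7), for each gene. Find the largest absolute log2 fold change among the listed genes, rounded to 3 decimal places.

3.977

log2(84.09/577.5) = -2.780  (YKR259C)
log2(715.2/256.5) = 1.479  (YAL387W)
log2(1386/88.04) = 3.977  (YIL273W)
log2(4.316/35.13) = -3.025  (YOL312C)
log2(1.621/0.352) = 2.203  (YEL285C)
The largest magnitude belongs to YIL273W.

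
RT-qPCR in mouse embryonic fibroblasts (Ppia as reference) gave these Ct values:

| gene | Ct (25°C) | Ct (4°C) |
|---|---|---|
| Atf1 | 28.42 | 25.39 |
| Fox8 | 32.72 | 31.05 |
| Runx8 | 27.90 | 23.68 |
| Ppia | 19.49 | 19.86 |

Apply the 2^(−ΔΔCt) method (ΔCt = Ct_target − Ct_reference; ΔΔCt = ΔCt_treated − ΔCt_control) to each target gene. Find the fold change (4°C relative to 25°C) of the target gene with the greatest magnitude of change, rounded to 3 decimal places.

24.084

Atf1: ΔΔCt = (25.39−19.86) − (28.42−19.49) = 5.53 − 8.93 = -3.40; fold change = 2^3.40 = 10.556
Fox8: ΔΔCt = (31.05−19.86) − (32.72−19.49) = 11.19 − 13.23 = -2.04; fold change = 2^2.04 = 4.112
Runx8: ΔΔCt = (23.68−19.86) − (27.90−19.49) = 3.82 − 8.41 = -4.59; fold change = 2^4.59 = 24.084
Runx8 has the largest |ΔΔCt| = 4.59.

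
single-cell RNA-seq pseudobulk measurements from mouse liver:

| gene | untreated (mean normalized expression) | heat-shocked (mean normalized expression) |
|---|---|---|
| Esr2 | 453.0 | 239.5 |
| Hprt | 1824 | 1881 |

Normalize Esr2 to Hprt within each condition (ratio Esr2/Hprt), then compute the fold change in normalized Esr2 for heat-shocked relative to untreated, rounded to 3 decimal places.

Esr2/Hprt (untreated) = 453.0 / 1824 = 0.24836
Esr2/Hprt (heat-shocked) = 239.5 / 1881 = 0.12733
Fold change = 0.12733 / 0.24836 = 0.5127

0.513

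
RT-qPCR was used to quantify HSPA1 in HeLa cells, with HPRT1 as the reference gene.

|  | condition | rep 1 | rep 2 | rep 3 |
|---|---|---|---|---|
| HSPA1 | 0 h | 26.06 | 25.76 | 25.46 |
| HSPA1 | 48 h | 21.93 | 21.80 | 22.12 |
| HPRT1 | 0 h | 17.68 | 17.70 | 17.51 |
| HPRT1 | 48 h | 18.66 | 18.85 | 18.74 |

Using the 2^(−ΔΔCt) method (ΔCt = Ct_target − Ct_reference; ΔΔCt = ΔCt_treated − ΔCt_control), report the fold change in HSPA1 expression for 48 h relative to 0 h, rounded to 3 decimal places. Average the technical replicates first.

Mean Ct: HSPA1 0 h 25.760; HSPA1 48 h 21.950; HPRT1 0 h 17.630; HPRT1 48 h 18.750
ΔCt(0 h) = 25.760 − 17.630 = 8.130
ΔCt(48 h) = 21.950 − 18.750 = 3.200
ΔΔCt = 3.200 − 8.130 = -4.930
Fold change = 2^(−(-4.930)) = 2^4.930 = 30.4844

30.484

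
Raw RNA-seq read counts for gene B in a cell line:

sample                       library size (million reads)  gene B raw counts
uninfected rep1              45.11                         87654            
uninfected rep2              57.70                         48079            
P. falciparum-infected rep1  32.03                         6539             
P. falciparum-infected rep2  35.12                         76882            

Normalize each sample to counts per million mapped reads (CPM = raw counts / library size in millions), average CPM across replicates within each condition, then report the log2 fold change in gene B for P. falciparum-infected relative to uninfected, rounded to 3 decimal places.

CPM(uninfected rep1) = 87654 / 45.11 = 1943.1168
CPM(uninfected rep2) = 48079 / 57.70 = 833.2582
CPM(P. falciparum-infected rep1) = 6539 / 32.03 = 204.1524
CPM(P. falciparum-infected rep2) = 76882 / 35.12 = 2189.1230
mean CPM(uninfected) = 1388.1875; mean CPM(P. falciparum-infected) = 1196.6377
Fold change = 1196.6377 / 1388.1875 = 0.86201
log2(0.86201) = -0.2142

-0.214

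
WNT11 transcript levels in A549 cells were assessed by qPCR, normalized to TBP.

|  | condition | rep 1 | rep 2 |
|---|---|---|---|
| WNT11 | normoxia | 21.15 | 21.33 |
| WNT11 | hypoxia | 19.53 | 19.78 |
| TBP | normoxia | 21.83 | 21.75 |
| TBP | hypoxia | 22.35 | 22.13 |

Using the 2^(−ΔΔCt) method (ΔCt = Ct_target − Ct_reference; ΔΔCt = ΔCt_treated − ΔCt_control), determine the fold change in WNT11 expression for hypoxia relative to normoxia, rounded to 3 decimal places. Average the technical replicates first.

Mean Ct: WNT11 normoxia 21.240; WNT11 hypoxia 19.655; TBP normoxia 21.790; TBP hypoxia 22.240
ΔCt(normoxia) = 21.240 − 21.790 = -0.550
ΔCt(hypoxia) = 19.655 − 22.240 = -2.585
ΔΔCt = -2.585 − (-0.550) = -2.035
Fold change = 2^(−(-2.035)) = 2^2.035 = 4.0982

4.098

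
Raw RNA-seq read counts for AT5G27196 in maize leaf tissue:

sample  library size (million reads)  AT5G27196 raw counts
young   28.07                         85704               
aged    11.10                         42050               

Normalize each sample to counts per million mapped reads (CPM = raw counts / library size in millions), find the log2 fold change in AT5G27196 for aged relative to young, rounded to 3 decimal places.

CPM(young) = 85704 / 28.07 = 3053.2241
CPM(aged) = 42050 / 11.10 = 3788.2883
Fold change = 3788.2883 / 3053.2241 = 1.24075
log2(1.24075) = 0.3112

0.311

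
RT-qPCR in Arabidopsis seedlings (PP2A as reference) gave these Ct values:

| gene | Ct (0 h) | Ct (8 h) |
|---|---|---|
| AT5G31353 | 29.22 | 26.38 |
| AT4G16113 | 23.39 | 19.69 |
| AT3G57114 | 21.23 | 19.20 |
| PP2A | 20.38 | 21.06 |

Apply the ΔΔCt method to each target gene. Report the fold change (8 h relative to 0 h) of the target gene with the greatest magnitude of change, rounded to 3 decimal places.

AT5G31353: ΔΔCt = (26.38−21.06) − (29.22−20.38) = 5.32 − 8.84 = -3.52; fold change = 2^3.52 = 11.472
AT4G16113: ΔΔCt = (19.69−21.06) − (23.39−20.38) = -1.37 − 3.01 = -4.38; fold change = 2^4.38 = 20.821
AT3G57114: ΔΔCt = (19.20−21.06) − (21.23−20.38) = -1.86 − 0.85 = -2.71; fold change = 2^2.71 = 6.543
AT4G16113 has the largest |ΔΔCt| = 4.38.

20.821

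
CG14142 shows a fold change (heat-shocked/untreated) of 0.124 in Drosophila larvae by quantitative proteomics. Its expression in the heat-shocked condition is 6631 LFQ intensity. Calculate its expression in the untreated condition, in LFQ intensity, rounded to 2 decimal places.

untreated expression = 6631 / 0.124 = 53475.81

53475.81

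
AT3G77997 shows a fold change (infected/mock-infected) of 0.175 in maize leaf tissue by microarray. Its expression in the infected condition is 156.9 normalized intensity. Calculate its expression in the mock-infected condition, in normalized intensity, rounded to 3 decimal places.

896.571

mock-infected expression = 156.9 / 0.175 = 896.571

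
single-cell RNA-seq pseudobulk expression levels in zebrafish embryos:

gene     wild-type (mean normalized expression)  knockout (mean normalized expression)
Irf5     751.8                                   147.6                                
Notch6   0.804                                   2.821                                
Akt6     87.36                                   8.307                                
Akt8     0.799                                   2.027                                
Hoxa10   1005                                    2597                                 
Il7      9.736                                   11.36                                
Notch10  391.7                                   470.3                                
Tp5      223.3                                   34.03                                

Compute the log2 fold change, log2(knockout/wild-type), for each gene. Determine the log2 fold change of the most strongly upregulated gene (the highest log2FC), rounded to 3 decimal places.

1.811

log2(147.6/751.8) = -2.349  (Irf5)
log2(2.821/0.804) = 1.811  (Notch6)
log2(8.307/87.36) = -3.395  (Akt6)
log2(2.027/0.799) = 1.343  (Akt8)
log2(2597/1005) = 1.370  (Hoxa10)
log2(11.36/9.736) = 0.223  (Il7)
log2(470.3/391.7) = 0.264  (Notch10)
log2(34.03/223.3) = -2.714  (Tp5)
Notch6 is most strongly upregulated.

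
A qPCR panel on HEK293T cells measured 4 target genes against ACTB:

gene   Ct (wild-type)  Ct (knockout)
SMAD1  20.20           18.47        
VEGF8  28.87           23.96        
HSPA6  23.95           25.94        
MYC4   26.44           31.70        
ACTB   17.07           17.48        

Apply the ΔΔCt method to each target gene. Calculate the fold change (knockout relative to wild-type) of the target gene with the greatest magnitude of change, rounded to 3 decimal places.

39.947

SMAD1: ΔΔCt = (18.47−17.48) − (20.20−17.07) = 0.99 − 3.13 = -2.14; fold change = 2^2.14 = 4.408
VEGF8: ΔΔCt = (23.96−17.48) − (28.87−17.07) = 6.48 − 11.80 = -5.32; fold change = 2^5.32 = 39.947
HSPA6: ΔΔCt = (25.94−17.48) − (23.95−17.07) = 8.46 − 6.88 = 1.58; fold change = 2^-1.58 = 0.334
MYC4: ΔΔCt = (31.70−17.48) − (26.44−17.07) = 14.22 − 9.37 = 4.85; fold change = 2^-4.85 = 0.035
VEGF8 has the largest |ΔΔCt| = 5.32.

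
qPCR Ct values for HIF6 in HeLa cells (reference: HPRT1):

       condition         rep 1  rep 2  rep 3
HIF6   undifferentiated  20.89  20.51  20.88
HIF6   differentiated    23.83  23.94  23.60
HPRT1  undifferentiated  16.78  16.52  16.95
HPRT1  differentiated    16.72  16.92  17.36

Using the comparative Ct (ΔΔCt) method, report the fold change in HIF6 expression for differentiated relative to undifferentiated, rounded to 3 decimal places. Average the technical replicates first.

0.146

Mean Ct: HIF6 undifferentiated 20.760; HIF6 differentiated 23.790; HPRT1 undifferentiated 16.750; HPRT1 differentiated 17.000
ΔCt(undifferentiated) = 20.760 − 16.750 = 4.010
ΔCt(differentiated) = 23.790 − 17.000 = 6.790
ΔΔCt = 6.790 − 4.010 = 2.780
Fold change = 2^(−2.780) = 0.1456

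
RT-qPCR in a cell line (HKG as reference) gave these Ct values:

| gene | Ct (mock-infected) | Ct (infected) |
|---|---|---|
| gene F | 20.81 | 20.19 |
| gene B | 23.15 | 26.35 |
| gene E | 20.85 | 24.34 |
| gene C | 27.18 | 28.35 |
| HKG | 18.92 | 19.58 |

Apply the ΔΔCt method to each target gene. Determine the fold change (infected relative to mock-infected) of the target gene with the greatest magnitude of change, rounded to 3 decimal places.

0.141

gene F: ΔΔCt = (20.19−19.58) − (20.81−18.92) = 0.61 − 1.89 = -1.28; fold change = 2^1.28 = 2.428
gene B: ΔΔCt = (26.35−19.58) − (23.15−18.92) = 6.77 − 4.23 = 2.54; fold change = 2^-2.54 = 0.172
gene E: ΔΔCt = (24.34−19.58) − (20.85−18.92) = 4.76 − 1.93 = 2.83; fold change = 2^-2.83 = 0.141
gene C: ΔΔCt = (28.35−19.58) − (27.18−18.92) = 8.77 − 8.26 = 0.51; fold change = 2^-0.51 = 0.702
gene E has the largest |ΔΔCt| = 2.83.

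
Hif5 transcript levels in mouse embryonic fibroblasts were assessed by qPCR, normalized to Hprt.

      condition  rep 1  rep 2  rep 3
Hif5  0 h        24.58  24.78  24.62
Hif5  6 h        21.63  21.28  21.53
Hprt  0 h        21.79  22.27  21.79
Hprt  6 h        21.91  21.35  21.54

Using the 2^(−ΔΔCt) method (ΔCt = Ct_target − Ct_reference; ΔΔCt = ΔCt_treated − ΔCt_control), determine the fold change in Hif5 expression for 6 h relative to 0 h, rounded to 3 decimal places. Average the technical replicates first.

Mean Ct: Hif5 0 h 24.660; Hif5 6 h 21.480; Hprt 0 h 21.950; Hprt 6 h 21.600
ΔCt(0 h) = 24.660 − 21.950 = 2.710
ΔCt(6 h) = 21.480 − 21.600 = -0.120
ΔΔCt = -0.120 − 2.710 = -2.830
Fold change = 2^(−(-2.830)) = 2^2.830 = 7.1107

7.111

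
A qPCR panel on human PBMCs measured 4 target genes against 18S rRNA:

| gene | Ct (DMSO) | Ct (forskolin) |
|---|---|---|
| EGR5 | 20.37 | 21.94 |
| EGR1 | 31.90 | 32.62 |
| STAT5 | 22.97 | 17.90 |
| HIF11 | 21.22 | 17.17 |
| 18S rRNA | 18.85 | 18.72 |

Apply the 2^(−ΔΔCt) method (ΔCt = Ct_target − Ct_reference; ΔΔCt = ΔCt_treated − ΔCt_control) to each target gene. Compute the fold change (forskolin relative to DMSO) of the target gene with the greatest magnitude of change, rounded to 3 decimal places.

30.696

EGR5: ΔΔCt = (21.94−18.72) − (20.37−18.85) = 3.22 − 1.52 = 1.70; fold change = 2^-1.70 = 0.308
EGR1: ΔΔCt = (32.62−18.72) − (31.90−18.85) = 13.90 − 13.05 = 0.85; fold change = 2^-0.85 = 0.555
STAT5: ΔΔCt = (17.90−18.72) − (22.97−18.85) = -0.82 − 4.12 = -4.94; fold change = 2^4.94 = 30.696
HIF11: ΔΔCt = (17.17−18.72) − (21.22−18.85) = -1.55 − 2.37 = -3.92; fold change = 2^3.92 = 15.137
STAT5 has the largest |ΔΔCt| = 4.94.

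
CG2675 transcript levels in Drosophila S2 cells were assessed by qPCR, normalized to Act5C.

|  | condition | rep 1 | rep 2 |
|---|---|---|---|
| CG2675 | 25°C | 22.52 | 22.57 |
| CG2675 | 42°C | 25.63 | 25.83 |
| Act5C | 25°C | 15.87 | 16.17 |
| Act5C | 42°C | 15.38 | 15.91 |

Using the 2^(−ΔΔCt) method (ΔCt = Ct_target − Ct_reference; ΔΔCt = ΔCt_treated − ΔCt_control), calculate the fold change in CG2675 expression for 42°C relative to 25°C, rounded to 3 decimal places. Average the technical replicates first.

0.085

Mean Ct: CG2675 25°C 22.545; CG2675 42°C 25.730; Act5C 25°C 16.020; Act5C 42°C 15.645
ΔCt(25°C) = 22.545 − 16.020 = 6.525
ΔCt(42°C) = 25.730 − 15.645 = 10.085
ΔΔCt = 10.085 − 6.525 = 3.560
Fold change = 2^(−3.560) = 0.0848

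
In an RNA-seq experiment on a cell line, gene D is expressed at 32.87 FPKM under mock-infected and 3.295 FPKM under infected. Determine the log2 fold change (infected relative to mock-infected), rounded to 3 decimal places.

Fold change = 3.295 / 32.87 = 0.1002
log2(0.1002) = -3.3184

-3.318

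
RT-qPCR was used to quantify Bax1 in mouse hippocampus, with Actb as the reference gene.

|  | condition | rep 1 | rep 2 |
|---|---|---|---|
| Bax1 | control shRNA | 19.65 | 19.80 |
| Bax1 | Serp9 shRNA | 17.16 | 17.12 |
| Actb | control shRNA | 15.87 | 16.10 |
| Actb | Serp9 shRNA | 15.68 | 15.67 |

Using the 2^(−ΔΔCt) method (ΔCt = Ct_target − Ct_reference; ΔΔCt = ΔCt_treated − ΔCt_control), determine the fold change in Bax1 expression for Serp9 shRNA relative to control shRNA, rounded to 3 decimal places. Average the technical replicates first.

Mean Ct: Bax1 control shRNA 19.725; Bax1 Serp9 shRNA 17.140; Actb control shRNA 15.985; Actb Serp9 shRNA 15.675
ΔCt(control shRNA) = 19.725 − 15.985 = 3.740
ΔCt(Serp9 shRNA) = 17.140 − 15.675 = 1.465
ΔΔCt = 1.465 − 3.740 = -2.275
Fold change = 2^(−(-2.275)) = 2^2.275 = 4.8400

4.840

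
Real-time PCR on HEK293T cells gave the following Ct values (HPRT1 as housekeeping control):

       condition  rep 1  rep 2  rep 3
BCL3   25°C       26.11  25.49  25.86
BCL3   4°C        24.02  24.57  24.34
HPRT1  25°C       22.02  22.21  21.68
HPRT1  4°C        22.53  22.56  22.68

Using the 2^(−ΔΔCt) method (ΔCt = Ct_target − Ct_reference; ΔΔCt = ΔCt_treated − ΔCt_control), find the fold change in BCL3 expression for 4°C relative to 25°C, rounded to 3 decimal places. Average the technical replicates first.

Mean Ct: BCL3 25°C 25.820; BCL3 4°C 24.310; HPRT1 25°C 21.970; HPRT1 4°C 22.590
ΔCt(25°C) = 25.820 − 21.970 = 3.850
ΔCt(4°C) = 24.310 − 22.590 = 1.720
ΔΔCt = 1.720 − 3.850 = -2.130
Fold change = 2^(−(-2.130)) = 2^2.130 = 4.3772

4.377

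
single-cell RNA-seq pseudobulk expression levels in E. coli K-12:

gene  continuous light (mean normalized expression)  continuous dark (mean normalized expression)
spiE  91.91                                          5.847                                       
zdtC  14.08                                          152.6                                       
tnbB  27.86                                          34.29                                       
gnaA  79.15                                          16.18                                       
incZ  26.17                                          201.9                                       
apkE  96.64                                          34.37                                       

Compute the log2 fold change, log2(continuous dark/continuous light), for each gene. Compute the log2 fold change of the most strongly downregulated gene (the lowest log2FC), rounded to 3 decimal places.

-3.974

log2(5.847/91.91) = -3.974  (spiE)
log2(152.6/14.08) = 3.438  (zdtC)
log2(34.29/27.86) = 0.300  (tnbB)
log2(16.18/79.15) = -2.290  (gnaA)
log2(201.9/26.17) = 2.948  (incZ)
log2(34.37/96.64) = -1.491  (apkE)
spiE is most strongly downregulated.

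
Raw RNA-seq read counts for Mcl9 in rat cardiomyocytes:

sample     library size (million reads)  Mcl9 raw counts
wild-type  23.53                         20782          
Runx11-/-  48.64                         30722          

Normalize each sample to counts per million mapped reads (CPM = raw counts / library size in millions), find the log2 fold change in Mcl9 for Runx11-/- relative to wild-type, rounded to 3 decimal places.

CPM(wild-type) = 20782 / 23.53 = 883.2129
CPM(Runx11-/-) = 30722 / 48.64 = 631.6201
Fold change = 631.6201 / 883.2129 = 0.71514
log2(0.71514) = -0.4837

-0.484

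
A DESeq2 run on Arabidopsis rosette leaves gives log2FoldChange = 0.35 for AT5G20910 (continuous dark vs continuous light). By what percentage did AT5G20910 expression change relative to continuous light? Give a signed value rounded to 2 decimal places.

27.46%

Fold change = 2^(0.35) = 1.2746
Percent change = (FC − 1) × 100% = (1.2746 − 1) × 100 = 27.46%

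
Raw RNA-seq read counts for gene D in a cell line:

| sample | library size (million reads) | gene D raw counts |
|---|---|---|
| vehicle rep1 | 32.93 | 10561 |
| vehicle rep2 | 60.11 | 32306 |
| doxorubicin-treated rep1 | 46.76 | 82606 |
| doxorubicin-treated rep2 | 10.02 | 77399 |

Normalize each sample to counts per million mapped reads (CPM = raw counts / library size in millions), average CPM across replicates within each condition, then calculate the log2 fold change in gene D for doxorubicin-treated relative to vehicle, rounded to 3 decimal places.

3.467

CPM(vehicle rep1) = 10561 / 32.93 = 320.7106
CPM(vehicle rep2) = 32306 / 60.11 = 537.4480
CPM(doxorubicin-treated rep1) = 82606 / 46.76 = 1766.5954
CPM(doxorubicin-treated rep2) = 77399 / 10.02 = 7724.4511
mean CPM(vehicle) = 429.0793; mean CPM(doxorubicin-treated) = 4745.5232
Fold change = 4745.5232 / 429.0793 = 11.05978
log2(11.05978) = 3.4673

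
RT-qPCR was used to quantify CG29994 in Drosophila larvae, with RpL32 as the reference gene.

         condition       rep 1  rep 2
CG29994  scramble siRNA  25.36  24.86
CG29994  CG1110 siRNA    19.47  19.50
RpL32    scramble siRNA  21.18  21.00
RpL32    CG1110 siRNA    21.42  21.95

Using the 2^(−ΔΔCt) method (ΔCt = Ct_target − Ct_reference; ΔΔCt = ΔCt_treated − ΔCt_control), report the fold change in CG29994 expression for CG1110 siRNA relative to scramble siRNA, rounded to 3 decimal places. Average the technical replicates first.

74.543

Mean Ct: CG29994 scramble siRNA 25.110; CG29994 CG1110 siRNA 19.485; RpL32 scramble siRNA 21.090; RpL32 CG1110 siRNA 21.685
ΔCt(scramble siRNA) = 25.110 − 21.090 = 4.020
ΔCt(CG1110 siRNA) = 19.485 − 21.685 = -2.200
ΔΔCt = -2.200 − 4.020 = -6.220
Fold change = 2^(−(-6.220)) = 2^6.220 = 74.5429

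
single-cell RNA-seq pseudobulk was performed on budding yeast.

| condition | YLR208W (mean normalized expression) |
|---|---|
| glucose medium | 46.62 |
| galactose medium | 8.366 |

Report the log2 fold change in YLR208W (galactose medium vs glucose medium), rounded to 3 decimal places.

Fold change = 8.366 / 46.62 = 0.1795
log2(0.1795) = -2.4783

-2.478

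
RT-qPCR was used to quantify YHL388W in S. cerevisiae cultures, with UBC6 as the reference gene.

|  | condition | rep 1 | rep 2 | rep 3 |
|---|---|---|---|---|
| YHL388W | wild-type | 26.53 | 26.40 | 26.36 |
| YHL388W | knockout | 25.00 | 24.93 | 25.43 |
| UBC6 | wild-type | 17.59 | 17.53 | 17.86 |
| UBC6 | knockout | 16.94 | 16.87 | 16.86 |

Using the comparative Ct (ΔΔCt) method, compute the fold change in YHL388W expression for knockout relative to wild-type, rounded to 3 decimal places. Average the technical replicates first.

Mean Ct: YHL388W wild-type 26.430; YHL388W knockout 25.120; UBC6 wild-type 17.660; UBC6 knockout 16.890
ΔCt(wild-type) = 26.430 − 17.660 = 8.770
ΔCt(knockout) = 25.120 − 16.890 = 8.230
ΔΔCt = 8.230 − 8.770 = -0.540
Fold change = 2^(−(-0.540)) = 2^0.540 = 1.4540

1.454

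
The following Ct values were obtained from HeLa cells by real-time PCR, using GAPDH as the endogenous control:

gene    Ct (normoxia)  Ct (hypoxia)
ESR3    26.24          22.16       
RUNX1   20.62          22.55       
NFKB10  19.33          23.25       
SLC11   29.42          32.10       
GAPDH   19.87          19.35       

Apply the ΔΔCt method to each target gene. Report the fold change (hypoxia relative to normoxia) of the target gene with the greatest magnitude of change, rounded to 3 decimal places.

ESR3: ΔΔCt = (22.16−19.35) − (26.24−19.87) = 2.81 − 6.37 = -3.56; fold change = 2^3.56 = 11.794
RUNX1: ΔΔCt = (22.55−19.35) − (20.62−19.87) = 3.20 − 0.75 = 2.45; fold change = 2^-2.45 = 0.183
NFKB10: ΔΔCt = (23.25−19.35) − (19.33−19.87) = 3.90 − (-0.54) = 4.44; fold change = 2^-4.44 = 0.046
SLC11: ΔΔCt = (32.10−19.35) − (29.42−19.87) = 12.75 − 9.55 = 3.20; fold change = 2^-3.20 = 0.109
NFKB10 has the largest |ΔΔCt| = 4.44.

0.046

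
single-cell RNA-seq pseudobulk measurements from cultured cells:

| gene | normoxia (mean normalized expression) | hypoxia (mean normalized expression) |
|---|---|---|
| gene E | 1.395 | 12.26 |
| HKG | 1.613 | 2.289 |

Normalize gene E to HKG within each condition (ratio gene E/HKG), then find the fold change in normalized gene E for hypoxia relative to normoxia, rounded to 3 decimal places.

6.193

gene E/HKG (normoxia) = 1.395 / 1.613 = 0.86485
gene E/HKG (hypoxia) = 12.26 / 2.289 = 5.3561
Fold change = 5.3561 / 0.86485 = 6.1931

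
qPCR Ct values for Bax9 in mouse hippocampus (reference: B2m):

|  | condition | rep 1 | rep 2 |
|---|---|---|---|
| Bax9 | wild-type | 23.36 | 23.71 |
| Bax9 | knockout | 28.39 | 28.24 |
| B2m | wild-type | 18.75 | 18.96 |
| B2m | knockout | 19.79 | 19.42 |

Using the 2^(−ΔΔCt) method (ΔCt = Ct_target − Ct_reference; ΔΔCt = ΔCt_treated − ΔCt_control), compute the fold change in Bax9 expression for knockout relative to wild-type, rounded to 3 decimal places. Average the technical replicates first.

Mean Ct: Bax9 wild-type 23.535; Bax9 knockout 28.315; B2m wild-type 18.855; B2m knockout 19.605
ΔCt(wild-type) = 23.535 − 18.855 = 4.680
ΔCt(knockout) = 28.315 − 19.605 = 8.710
ΔΔCt = 8.710 − 4.680 = 4.030
Fold change = 2^(−4.030) = 0.0612

0.061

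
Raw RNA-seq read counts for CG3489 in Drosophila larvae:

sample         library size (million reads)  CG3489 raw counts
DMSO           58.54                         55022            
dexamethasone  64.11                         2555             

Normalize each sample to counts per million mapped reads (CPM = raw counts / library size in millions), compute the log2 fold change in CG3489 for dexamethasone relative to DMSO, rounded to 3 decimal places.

-4.560

CPM(DMSO) = 55022 / 58.54 = 939.9043
CPM(dexamethasone) = 2555 / 64.11 = 39.8534
Fold change = 39.8534 / 939.9043 = 0.04240
log2(0.04240) = -4.5597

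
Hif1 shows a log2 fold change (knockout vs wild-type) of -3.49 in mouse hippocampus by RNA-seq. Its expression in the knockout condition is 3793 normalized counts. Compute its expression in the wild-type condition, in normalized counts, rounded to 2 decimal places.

Fold change = 2^(-3.49) = 0.0890
wild-type expression = 3793 / 0.0890 = 42616.48

42616.48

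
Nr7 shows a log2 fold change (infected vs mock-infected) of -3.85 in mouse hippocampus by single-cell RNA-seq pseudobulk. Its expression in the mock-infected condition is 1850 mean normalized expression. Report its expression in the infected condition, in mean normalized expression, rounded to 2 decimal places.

Fold change = 2^(-3.85) = 0.0693
infected expression = 1850 × 0.0693 = 128.29

128.29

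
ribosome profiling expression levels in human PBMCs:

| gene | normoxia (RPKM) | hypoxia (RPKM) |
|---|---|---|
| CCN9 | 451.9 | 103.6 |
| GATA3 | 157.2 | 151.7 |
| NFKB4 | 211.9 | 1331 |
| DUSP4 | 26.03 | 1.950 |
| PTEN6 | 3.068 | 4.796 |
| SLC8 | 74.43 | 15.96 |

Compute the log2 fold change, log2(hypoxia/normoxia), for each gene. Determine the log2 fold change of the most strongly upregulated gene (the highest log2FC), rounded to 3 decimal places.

log2(103.6/451.9) = -2.125  (CCN9)
log2(151.7/157.2) = -0.051  (GATA3)
log2(1331/211.9) = 2.651  (NFKB4)
log2(1.950/26.03) = -3.739  (DUSP4)
log2(4.796/3.068) = 0.645  (PTEN6)
log2(15.96/74.43) = -2.221  (SLC8)
NFKB4 is most strongly upregulated.

2.651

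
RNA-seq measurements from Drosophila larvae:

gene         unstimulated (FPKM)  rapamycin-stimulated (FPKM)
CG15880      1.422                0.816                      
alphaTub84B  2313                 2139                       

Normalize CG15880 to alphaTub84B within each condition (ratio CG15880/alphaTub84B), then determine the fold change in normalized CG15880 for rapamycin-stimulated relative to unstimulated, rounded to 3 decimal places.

0.621

CG15880/alphaTub84B (unstimulated) = 1.422 / 2313 = 0.00061479
CG15880/alphaTub84B (rapamycin-stimulated) = 0.816 / 2139 = 0.00038149
Fold change = 0.00038149 / 0.00061479 = 0.6205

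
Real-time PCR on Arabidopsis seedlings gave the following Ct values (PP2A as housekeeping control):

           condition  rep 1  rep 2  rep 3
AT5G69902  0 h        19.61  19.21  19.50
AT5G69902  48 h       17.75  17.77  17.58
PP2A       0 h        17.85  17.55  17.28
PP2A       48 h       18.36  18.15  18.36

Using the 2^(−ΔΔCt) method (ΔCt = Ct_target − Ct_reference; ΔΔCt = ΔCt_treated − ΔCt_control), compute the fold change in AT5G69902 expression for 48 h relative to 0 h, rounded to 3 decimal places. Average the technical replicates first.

Mean Ct: AT5G69902 0 h 19.440; AT5G69902 48 h 17.700; PP2A 0 h 17.560; PP2A 48 h 18.290
ΔCt(0 h) = 19.440 − 17.560 = 1.880
ΔCt(48 h) = 17.700 − 18.290 = -0.590
ΔΔCt = -0.590 − 1.880 = -2.470
Fold change = 2^(−(-2.470)) = 2^2.470 = 5.5404

5.540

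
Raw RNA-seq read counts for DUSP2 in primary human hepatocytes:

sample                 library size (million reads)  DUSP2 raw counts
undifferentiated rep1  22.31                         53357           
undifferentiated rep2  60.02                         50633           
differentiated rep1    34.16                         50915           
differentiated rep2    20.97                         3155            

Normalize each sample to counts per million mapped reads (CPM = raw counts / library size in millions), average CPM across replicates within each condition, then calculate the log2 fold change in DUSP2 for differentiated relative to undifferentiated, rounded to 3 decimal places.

-0.979

CPM(undifferentiated rep1) = 53357 / 22.31 = 2391.6181
CPM(undifferentiated rep2) = 50633 / 60.02 = 843.6021
CPM(differentiated rep1) = 50915 / 34.16 = 1490.4859
CPM(differentiated rep2) = 3155 / 20.97 = 150.4530
mean CPM(undifferentiated) = 1617.6101; mean CPM(differentiated) = 820.4695
Fold change = 820.4695 / 1617.6101 = 0.50721
log2(0.50721) = -0.9793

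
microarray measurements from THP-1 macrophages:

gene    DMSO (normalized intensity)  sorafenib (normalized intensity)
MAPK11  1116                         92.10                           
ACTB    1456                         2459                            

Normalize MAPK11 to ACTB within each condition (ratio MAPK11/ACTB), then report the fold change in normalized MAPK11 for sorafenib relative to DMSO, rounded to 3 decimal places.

MAPK11/ACTB (DMSO) = 1116 / 1456 = 0.76648
MAPK11/ACTB (sorafenib) = 92.10 / 2459 = 0.037454
Fold change = 0.037454 / 0.76648 = 0.0489

0.049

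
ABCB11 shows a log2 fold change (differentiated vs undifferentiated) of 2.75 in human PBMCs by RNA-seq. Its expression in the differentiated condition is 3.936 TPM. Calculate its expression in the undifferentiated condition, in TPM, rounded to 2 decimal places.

Fold change = 2^(2.75) = 6.7272
undifferentiated expression = 3.936 / 6.7272 = 0.59

0.59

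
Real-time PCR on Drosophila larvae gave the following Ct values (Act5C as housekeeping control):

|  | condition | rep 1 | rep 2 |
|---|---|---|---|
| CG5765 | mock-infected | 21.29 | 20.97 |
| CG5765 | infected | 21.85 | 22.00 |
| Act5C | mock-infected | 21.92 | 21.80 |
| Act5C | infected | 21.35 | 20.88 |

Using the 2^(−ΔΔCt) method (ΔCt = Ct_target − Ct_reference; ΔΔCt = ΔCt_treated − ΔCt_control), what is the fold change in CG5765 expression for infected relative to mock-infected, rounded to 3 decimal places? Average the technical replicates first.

0.344

Mean Ct: CG5765 mock-infected 21.130; CG5765 infected 21.925; Act5C mock-infected 21.860; Act5C infected 21.115
ΔCt(mock-infected) = 21.130 − 21.860 = -0.730
ΔCt(infected) = 21.925 − 21.115 = 0.810
ΔΔCt = 0.810 − (-0.730) = 1.540
Fold change = 2^(−1.540) = 0.3439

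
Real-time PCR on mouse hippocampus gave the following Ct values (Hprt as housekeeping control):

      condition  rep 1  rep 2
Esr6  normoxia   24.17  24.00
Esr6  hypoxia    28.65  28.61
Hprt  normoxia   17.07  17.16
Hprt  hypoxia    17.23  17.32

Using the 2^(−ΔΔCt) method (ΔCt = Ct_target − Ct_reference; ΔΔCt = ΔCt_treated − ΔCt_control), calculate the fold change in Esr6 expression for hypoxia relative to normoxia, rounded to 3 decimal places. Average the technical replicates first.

0.048

Mean Ct: Esr6 normoxia 24.085; Esr6 hypoxia 28.630; Hprt normoxia 17.115; Hprt hypoxia 17.275
ΔCt(normoxia) = 24.085 − 17.115 = 6.970
ΔCt(hypoxia) = 28.630 − 17.275 = 11.355
ΔΔCt = 11.355 − 6.970 = 4.385
Fold change = 2^(−4.385) = 0.0479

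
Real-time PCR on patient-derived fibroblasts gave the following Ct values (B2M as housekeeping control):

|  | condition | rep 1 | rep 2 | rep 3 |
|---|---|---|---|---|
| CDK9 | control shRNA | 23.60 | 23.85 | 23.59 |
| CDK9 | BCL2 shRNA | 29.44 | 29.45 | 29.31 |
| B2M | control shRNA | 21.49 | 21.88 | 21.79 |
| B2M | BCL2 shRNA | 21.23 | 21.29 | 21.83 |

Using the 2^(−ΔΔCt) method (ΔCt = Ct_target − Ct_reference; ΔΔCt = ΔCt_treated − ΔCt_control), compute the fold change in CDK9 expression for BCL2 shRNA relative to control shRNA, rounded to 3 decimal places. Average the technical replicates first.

Mean Ct: CDK9 control shRNA 23.680; CDK9 BCL2 shRNA 29.400; B2M control shRNA 21.720; B2M BCL2 shRNA 21.450
ΔCt(control shRNA) = 23.680 − 21.720 = 1.960
ΔCt(BCL2 shRNA) = 29.400 − 21.450 = 7.950
ΔΔCt = 7.950 − 1.960 = 5.990
Fold change = 2^(−5.990) = 0.0157

0.016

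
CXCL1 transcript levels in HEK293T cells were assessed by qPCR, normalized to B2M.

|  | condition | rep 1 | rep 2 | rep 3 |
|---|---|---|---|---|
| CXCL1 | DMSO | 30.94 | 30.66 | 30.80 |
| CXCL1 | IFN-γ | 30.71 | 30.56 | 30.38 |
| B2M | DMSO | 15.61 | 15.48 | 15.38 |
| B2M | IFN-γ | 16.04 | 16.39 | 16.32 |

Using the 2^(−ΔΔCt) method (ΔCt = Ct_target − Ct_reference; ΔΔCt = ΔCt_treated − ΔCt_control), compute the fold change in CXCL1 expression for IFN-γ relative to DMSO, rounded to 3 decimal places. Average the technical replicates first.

2.014

Mean Ct: CXCL1 DMSO 30.800; CXCL1 IFN-γ 30.550; B2M DMSO 15.490; B2M IFN-γ 16.250
ΔCt(DMSO) = 30.800 − 15.490 = 15.310
ΔCt(IFN-γ) = 30.550 − 16.250 = 14.300
ΔΔCt = 14.300 − 15.310 = -1.010
Fold change = 2^(−(-1.010)) = 2^1.010 = 2.0139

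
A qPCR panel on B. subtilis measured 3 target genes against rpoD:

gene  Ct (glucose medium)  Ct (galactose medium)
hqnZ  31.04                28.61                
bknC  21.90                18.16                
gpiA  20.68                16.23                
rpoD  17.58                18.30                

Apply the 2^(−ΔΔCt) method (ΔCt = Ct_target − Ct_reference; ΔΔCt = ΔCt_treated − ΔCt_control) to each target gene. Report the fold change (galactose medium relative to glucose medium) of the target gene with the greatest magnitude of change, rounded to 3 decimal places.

36.002

hqnZ: ΔΔCt = (28.61−18.30) − (31.04−17.58) = 10.31 − 13.46 = -3.15; fold change = 2^3.15 = 8.877
bknC: ΔΔCt = (18.16−18.30) − (21.90−17.58) = -0.14 − 4.32 = -4.46; fold change = 2^4.46 = 22.009
gpiA: ΔΔCt = (16.23−18.30) − (20.68−17.58) = -2.07 − 3.10 = -5.17; fold change = 2^5.17 = 36.002
gpiA has the largest |ΔΔCt| = 5.17.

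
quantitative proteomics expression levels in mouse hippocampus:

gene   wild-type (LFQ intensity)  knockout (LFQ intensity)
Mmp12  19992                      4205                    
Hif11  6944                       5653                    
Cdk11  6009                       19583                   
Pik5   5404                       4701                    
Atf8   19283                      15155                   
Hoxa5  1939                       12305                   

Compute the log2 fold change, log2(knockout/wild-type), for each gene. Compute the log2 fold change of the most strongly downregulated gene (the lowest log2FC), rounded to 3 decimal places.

-2.249

log2(4205/19992) = -2.249  (Mmp12)
log2(5653/6944) = -0.297  (Hif11)
log2(19583/6009) = 1.704  (Cdk11)
log2(4701/5404) = -0.201  (Pik5)
log2(15155/19283) = -0.348  (Atf8)
log2(12305/1939) = 2.666  (Hoxa5)
Mmp12 is most strongly downregulated.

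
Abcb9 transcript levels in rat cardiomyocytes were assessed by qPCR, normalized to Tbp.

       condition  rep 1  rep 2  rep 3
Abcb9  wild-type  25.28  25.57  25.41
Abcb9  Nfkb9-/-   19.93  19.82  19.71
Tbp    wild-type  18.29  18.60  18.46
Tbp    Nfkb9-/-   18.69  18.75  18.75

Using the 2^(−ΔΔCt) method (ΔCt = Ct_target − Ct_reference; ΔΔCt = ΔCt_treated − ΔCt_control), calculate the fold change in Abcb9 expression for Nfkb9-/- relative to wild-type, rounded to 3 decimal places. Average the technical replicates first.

Mean Ct: Abcb9 wild-type 25.420; Abcb9 Nfkb9-/- 19.820; Tbp wild-type 18.450; Tbp Nfkb9-/- 18.730
ΔCt(wild-type) = 25.420 − 18.450 = 6.970
ΔCt(Nfkb9-/-) = 19.820 − 18.730 = 1.090
ΔΔCt = 1.090 − 6.970 = -5.880
Fold change = 2^(−(-5.880)) = 2^5.880 = 58.8920

58.892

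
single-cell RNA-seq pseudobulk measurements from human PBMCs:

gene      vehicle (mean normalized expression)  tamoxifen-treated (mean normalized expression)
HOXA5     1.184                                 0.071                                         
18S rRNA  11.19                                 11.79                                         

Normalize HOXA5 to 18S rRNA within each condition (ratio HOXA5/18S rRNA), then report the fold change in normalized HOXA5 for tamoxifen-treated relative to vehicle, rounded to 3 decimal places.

HOXA5/18S rRNA (vehicle) = 1.184 / 11.19 = 0.10581
HOXA5/18S rRNA (tamoxifen-treated) = 0.071 / 11.79 = 0.0060221
Fold change = 0.0060221 / 0.10581 = 0.0569

0.057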